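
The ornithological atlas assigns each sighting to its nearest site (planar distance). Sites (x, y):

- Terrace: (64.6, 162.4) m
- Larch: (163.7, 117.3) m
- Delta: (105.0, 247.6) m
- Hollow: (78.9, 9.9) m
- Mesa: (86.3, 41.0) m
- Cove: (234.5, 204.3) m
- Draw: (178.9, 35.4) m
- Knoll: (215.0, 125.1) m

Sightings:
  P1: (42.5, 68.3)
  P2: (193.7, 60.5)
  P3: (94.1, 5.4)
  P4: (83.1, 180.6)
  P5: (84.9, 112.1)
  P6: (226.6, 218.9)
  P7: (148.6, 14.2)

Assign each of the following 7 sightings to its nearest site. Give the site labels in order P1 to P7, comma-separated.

Mesa, Draw, Hollow, Terrace, Terrace, Cove, Draw

P1 → Mesa (d²=2663.73)
P2 → Draw (d²=849.05)
P3 → Hollow (d²=251.29)
P4 → Terrace (d²=673.49)
P5 → Terrace (d²=2942.18)
P6 → Cove (d²=275.57)
P7 → Draw (d²=1367.53)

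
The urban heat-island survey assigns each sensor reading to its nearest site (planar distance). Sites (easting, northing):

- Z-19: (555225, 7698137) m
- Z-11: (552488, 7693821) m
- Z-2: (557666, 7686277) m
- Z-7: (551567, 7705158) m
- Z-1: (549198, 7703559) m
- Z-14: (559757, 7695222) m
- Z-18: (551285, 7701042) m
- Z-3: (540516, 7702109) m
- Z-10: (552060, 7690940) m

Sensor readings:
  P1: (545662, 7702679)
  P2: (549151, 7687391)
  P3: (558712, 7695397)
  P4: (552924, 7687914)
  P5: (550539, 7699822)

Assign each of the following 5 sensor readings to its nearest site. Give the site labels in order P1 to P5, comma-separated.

P1 → Z-1 (d²=13277696.00)
P2 → Z-10 (d²=21057682.00)
P3 → Z-14 (d²=1122650.00)
P4 → Z-10 (d²=9903172.00)
P5 → Z-18 (d²=2044916.00)

Z-1, Z-10, Z-14, Z-10, Z-18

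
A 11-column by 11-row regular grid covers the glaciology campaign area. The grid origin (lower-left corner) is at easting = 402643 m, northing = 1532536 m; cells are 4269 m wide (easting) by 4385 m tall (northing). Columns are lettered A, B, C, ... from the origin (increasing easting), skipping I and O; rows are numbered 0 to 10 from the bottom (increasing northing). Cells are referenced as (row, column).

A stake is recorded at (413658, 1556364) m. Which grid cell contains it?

(5, C)

Column index: ⌊(413658 − 402643) / 4269⌋ = ⌊2.580⌋ = 2 → column C
Row offset from origin: ⌊(1556364 − 1532536) / 4385⌋ = ⌊5.434⌋ = 5 → row 5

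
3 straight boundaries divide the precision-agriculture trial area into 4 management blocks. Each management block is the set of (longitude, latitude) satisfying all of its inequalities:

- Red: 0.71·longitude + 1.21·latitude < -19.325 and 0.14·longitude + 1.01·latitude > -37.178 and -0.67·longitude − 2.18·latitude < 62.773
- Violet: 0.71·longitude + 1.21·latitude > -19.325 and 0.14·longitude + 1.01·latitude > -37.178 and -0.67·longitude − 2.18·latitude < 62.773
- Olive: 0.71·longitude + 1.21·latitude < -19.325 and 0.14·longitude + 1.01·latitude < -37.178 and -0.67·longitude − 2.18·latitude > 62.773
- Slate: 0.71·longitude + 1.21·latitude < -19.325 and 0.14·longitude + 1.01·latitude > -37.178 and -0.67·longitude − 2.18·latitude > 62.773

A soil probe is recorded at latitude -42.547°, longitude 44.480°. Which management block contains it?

Slate

0.71·44.480 + 1.21·-42.547 = -19.901, which is < -19.325
0.14·44.480 + 1.01·-42.547 = -36.745, which is > -37.178
-0.67·44.480 − 2.18·-42.547 = 62.951, which is > 62.773
This sign pattern matches Slate.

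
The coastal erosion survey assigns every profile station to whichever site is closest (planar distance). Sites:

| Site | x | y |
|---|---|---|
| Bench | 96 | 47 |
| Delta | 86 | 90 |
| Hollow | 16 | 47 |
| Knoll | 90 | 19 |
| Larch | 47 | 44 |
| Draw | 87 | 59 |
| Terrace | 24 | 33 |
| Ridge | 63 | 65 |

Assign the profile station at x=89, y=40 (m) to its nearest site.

Bench

Squared distances to each site:
Bench: 98.000; Delta: 2509.000; Hollow: 5378.000; Knoll: 442.000; Larch: 1780.000; Draw: 365.000; Terrace: 4274.000; Ridge: 1301.000.
Minimum at Bench.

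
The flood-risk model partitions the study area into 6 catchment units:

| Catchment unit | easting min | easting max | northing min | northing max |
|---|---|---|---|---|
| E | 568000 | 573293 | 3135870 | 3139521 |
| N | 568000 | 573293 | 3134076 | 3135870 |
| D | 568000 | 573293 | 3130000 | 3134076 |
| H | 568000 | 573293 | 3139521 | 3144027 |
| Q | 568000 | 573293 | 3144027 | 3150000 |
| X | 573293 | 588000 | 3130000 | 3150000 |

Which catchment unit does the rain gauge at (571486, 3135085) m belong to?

The point has easting = 571486 and northing = 3135085.
Only N satisfies 568000 ≤ easting ≤ 573293 and 3134076 ≤ northing ≤ 3135870.

N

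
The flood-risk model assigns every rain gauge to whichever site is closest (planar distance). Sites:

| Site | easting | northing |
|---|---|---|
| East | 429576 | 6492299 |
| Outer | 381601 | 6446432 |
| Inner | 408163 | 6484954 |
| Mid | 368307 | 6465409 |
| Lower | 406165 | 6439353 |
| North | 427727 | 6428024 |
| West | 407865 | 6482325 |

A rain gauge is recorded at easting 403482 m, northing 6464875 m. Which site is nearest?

Squared distances to each site:
East: 1432972612.000; Outer: 818922410.000; Inner: 425078002.000; Mid: 1237565781.000; Lower: 658570973.000; North: 1945816226.000; West: 323713189.000.
Minimum at West.

West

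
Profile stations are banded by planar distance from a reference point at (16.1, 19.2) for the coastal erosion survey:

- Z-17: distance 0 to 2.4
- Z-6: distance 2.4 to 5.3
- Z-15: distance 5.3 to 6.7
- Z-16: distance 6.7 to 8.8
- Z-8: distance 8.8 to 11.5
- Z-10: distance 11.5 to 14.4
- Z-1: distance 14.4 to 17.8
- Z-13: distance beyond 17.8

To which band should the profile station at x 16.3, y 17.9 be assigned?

Distance = √((16.3−16.1)² + (17.9−19.2)²) = √(0.040 + 1.690) = 1.315.
0 ≤ 1.315 < 2.4 → Z-17.

Z-17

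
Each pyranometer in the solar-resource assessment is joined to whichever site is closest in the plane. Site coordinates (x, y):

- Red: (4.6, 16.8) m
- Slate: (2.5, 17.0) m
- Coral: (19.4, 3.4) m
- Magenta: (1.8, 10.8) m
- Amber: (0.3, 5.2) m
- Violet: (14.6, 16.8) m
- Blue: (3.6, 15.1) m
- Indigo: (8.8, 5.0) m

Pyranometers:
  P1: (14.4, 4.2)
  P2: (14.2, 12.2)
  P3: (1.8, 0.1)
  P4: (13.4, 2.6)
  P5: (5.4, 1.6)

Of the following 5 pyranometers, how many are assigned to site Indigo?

P1 → Coral
P2 → Violet
P3 → Amber
P4 → Indigo
P5 → Indigo
2 of the 5 go to Indigo.

2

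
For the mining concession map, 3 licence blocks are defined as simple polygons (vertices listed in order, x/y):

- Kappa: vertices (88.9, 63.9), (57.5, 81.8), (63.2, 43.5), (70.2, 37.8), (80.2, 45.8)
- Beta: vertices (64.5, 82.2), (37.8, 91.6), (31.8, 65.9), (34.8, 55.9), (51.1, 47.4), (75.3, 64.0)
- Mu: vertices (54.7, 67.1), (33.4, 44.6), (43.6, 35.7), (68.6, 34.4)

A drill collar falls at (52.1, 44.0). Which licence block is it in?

Cast a ray rightward from (52.1, 44.0). For each polygon, the edges (by vertex number in listed order) whose endpoints lie on opposite sides of y = 44.0, where each meets that height, and whether that is right or left of the point:
Kappa: 2–3 at x≈63.13 (right), 4–5 at x≈77.95 (right) → 2 crossings.
Beta: no edge straddles that height → 0 crossings.
Mu: 2–3 at x≈34.09 (left), 4–1 at x≈64.52 (right) → 1 crossing.
Only Mu has an odd count, so the point is inside Mu.

Mu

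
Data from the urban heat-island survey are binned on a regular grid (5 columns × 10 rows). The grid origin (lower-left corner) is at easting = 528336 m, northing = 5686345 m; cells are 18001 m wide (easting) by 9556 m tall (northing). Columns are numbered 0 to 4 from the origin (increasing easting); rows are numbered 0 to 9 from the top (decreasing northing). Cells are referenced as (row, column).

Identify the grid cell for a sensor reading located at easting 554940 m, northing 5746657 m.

(3, 1)

Column index: ⌊(554940 − 528336) / 18001⌋ = ⌊1.478⌋ = 1
Row offset from origin: ⌊(5746657 − 5686345) / 9556⌋ = ⌊6.311⌋ = 6 → row 3 (counted from top)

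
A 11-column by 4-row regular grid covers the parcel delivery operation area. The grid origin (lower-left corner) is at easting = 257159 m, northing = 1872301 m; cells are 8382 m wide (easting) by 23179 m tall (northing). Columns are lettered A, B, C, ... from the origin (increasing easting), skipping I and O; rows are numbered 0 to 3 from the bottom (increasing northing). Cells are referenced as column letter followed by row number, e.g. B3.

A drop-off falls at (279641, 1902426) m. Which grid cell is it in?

C1

Column index: ⌊(279641 − 257159) / 8382⌋ = ⌊2.682⌋ = 2 → column C
Row offset from origin: ⌊(1902426 − 1872301) / 23179⌋ = ⌊1.300⌋ = 1 → row 1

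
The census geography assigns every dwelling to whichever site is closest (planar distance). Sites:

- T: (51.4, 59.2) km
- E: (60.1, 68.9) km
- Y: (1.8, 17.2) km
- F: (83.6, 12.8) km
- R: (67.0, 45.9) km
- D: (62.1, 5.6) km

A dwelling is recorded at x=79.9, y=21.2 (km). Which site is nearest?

Squared distances to each site:
T: 2256.250; E: 2667.330; Y: 6115.610; F: 84.250; R: 776.500; D: 560.200.
Minimum at F.

F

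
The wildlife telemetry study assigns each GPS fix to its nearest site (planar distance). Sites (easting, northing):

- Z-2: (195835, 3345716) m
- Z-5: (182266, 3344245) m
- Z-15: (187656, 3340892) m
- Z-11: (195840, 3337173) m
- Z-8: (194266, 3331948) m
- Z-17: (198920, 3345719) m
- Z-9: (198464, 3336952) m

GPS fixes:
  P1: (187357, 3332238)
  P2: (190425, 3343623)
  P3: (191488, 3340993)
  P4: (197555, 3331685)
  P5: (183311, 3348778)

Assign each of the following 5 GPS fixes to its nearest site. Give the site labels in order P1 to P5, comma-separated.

P1 → Z-8 (d²=47818381.00)
P2 → Z-15 (d²=15125722.00)
P3 → Z-15 (d²=14694425.00)
P4 → Z-8 (d²=10886690.00)
P5 → Z-5 (d²=21640114.00)

Z-8, Z-15, Z-15, Z-8, Z-5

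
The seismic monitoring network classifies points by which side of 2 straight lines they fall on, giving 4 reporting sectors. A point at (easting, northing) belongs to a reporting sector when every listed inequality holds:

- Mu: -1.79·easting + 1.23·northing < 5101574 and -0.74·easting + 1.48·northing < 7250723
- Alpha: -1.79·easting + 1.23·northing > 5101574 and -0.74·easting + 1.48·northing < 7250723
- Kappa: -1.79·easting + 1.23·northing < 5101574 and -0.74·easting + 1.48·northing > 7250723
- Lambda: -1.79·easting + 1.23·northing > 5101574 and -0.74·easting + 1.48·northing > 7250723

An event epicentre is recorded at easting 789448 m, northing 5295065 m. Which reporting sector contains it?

-1.79·789448 + 1.23·5295065 = 5099818.030, which is < 5101574
-0.74·789448 + 1.48·5295065 = 7252504.680, which is > 7250723
This sign pattern matches Kappa.

Kappa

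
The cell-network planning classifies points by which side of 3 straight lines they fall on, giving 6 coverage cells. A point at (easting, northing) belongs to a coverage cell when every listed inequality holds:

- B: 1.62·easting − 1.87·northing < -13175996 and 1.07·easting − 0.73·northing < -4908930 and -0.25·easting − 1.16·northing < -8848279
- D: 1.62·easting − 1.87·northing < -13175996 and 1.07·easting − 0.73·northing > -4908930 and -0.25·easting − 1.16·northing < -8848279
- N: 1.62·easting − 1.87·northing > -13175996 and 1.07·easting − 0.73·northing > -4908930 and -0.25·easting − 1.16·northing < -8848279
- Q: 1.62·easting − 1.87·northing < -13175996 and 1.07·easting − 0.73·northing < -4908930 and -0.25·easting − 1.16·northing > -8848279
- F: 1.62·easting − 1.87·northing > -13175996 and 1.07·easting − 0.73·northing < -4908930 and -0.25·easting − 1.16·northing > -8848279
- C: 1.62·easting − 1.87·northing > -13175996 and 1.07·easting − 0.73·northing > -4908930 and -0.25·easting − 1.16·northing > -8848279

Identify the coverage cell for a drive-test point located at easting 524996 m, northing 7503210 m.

1.62·524996 − 1.87·7503210 = -13180509.180, which is < -13175996
1.07·524996 − 0.73·7503210 = -4915597.580, which is < -4908930
-0.25·524996 − 1.16·7503210 = -8834972.600, which is > -8848279
This sign pattern matches Q.

Q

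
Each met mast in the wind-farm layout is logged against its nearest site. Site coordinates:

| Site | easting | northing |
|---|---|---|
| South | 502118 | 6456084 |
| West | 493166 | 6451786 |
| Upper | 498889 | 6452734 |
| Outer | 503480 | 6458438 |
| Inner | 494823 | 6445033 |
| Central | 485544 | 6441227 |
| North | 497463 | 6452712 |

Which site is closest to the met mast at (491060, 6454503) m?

West

Squared distances to each site:
South: 124778925.000; West: 11817325.000; Upper: 64422602.000; Outer: 169740625.000; Inner: 103841069.000; Central: 206678432.000; North: 44206090.000.
Minimum at West.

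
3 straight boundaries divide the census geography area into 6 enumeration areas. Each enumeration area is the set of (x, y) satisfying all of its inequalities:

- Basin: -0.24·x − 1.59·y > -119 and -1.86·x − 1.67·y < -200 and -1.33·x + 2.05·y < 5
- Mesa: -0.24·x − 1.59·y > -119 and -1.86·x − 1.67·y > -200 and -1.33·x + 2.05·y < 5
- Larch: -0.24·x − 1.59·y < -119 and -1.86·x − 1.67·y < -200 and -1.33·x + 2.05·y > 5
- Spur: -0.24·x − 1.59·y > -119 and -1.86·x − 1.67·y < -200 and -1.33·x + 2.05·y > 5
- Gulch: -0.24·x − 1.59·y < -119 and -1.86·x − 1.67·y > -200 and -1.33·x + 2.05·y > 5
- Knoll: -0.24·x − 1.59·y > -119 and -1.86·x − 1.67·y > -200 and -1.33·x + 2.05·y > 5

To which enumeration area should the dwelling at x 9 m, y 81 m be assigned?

-0.24·9 − 1.59·81 = -130.950, which is < -119
-1.86·9 − 1.67·81 = -152.010, which is > -200
-1.33·9 + 2.05·81 = 154.080, which is > 5
This sign pattern matches Gulch.

Gulch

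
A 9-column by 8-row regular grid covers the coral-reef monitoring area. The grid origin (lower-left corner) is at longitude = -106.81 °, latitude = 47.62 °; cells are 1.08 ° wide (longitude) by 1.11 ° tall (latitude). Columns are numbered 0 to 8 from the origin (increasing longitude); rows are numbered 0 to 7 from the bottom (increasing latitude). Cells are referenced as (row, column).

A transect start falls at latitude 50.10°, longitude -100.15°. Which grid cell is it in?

Column index: ⌊(-100.15 − -106.81) / 1.08⌋ = ⌊6.167⌋ = 6
Row offset from origin: ⌊(50.10 − 47.62) / 1.11⌋ = ⌊2.234⌋ = 2 → row 2

(2, 6)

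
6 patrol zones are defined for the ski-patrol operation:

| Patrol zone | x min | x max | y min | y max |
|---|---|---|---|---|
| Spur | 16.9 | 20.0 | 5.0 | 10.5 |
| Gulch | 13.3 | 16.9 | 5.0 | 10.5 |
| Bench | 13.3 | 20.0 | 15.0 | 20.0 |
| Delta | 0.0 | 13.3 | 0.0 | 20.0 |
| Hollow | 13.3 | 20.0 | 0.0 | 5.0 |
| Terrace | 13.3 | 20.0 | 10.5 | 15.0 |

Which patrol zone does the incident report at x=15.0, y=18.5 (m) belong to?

The point has x = 15.0 and y = 18.5.
Only Bench satisfies 13.3 ≤ x ≤ 20.0 and 15.0 ≤ y ≤ 20.0.

Bench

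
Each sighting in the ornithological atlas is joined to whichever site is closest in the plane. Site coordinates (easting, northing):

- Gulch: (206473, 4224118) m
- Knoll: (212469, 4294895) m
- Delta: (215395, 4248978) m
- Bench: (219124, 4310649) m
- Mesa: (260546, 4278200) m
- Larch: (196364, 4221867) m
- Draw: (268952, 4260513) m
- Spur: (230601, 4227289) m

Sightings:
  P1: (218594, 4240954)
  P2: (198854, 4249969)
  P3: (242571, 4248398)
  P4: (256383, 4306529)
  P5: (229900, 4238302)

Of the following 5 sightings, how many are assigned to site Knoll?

P1 → Delta
P2 → Delta
P3 → Spur
P4 → Mesa
P5 → Spur
0 of the 5 go to Knoll.

0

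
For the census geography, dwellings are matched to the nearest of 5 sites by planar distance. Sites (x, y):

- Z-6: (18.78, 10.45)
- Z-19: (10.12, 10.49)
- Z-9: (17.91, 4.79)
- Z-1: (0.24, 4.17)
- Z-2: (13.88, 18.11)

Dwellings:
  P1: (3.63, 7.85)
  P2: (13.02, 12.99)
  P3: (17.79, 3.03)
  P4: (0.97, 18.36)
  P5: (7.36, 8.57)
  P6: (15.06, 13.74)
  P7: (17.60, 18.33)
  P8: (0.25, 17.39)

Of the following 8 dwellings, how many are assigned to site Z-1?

P1 → Z-1
P2 → Z-19
P3 → Z-9
P4 → Z-19
P5 → Z-19
P6 → Z-2
P7 → Z-2
P8 → Z-19
1 of the 8 goes to Z-1.

1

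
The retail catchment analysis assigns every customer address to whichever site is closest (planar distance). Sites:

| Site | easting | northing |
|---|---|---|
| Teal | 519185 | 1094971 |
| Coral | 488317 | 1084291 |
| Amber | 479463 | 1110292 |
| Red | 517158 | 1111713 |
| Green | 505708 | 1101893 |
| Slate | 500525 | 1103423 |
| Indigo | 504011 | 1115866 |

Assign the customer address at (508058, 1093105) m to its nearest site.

Green

Squared distances to each site:
Teal: 127292085.000; Coral: 467393677.000; Amber: 1113066994.000; Red: 429067664.000; Green: 82751444.000; Slate: 163207213.000; Indigo: 534441330.000.
Minimum at Green.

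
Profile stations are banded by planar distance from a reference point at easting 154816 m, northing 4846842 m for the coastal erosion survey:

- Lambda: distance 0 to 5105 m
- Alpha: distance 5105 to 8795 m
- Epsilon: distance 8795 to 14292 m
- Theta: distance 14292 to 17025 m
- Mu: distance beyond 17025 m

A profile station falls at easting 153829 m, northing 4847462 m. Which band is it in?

Lambda

Distance = √((153829−154816)² + (4847462−4846842)²) = √(974169.000 + 384400.000) = 1165.577 m.
0 ≤ 1165.577 < 5105 → Lambda.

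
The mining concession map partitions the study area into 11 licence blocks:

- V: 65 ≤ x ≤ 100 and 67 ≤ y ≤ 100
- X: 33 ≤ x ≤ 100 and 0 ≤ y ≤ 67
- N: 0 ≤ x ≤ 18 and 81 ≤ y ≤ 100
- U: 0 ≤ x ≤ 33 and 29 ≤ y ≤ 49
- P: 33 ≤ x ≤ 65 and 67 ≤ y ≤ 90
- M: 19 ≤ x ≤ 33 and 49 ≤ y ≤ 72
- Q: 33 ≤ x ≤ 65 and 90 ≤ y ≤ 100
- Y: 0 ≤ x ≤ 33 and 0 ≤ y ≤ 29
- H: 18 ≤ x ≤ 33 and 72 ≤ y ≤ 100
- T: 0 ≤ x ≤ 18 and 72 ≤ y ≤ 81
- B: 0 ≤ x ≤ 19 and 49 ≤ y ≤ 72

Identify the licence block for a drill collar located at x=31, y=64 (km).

The point has x = 31 and y = 64.
Only M satisfies 19 ≤ x ≤ 33 and 49 ≤ y ≤ 72.

M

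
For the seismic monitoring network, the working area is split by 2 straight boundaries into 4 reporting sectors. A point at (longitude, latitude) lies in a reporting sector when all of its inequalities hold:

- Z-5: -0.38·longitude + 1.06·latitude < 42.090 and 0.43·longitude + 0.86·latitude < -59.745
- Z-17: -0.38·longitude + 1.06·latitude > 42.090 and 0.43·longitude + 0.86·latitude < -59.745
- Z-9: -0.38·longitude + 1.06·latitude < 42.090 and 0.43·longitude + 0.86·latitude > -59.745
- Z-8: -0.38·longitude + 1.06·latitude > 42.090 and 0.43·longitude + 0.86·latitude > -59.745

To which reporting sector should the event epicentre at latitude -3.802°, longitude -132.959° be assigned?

Z-17

-0.38·-132.959 + 1.06·-3.802 = 46.494, which is > 42.090
0.43·-132.959 + 0.86·-3.802 = -60.442, which is < -59.745
This sign pattern matches Z-17.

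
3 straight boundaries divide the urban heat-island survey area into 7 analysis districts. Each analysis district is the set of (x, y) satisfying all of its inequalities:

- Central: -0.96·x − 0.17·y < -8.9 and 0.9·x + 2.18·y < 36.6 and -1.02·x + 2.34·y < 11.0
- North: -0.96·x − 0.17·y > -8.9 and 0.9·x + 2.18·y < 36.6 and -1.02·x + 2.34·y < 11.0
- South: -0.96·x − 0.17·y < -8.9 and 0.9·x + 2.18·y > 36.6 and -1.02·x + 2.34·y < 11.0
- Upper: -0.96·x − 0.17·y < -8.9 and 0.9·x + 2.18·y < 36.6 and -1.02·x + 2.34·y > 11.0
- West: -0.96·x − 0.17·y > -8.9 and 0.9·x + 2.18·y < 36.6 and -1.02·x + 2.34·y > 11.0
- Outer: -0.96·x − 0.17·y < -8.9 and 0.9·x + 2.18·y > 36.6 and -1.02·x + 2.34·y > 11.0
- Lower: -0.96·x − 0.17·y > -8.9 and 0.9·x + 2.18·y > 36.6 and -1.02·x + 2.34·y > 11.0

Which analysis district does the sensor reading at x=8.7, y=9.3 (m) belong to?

Upper

-0.96·8.7 − 0.17·9.3 = -9.933, which is < -8.9
0.9·8.7 + 2.18·9.3 = 28.104, which is < 36.6
-1.02·8.7 + 2.34·9.3 = 12.888, which is > 11.0
This sign pattern matches Upper.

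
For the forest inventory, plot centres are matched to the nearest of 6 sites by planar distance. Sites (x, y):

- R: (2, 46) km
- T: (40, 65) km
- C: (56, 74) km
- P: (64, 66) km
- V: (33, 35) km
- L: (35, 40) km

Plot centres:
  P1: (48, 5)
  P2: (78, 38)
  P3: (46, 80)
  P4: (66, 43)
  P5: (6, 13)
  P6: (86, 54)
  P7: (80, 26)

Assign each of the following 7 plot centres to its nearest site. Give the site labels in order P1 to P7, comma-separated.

P1 → V (d²=1125.00)
P2 → P (d²=980.00)
P3 → C (d²=136.00)
P4 → P (d²=533.00)
P5 → R (d²=1105.00)
P6 → P (d²=628.00)
P7 → P (d²=1856.00)

V, P, C, P, R, P, P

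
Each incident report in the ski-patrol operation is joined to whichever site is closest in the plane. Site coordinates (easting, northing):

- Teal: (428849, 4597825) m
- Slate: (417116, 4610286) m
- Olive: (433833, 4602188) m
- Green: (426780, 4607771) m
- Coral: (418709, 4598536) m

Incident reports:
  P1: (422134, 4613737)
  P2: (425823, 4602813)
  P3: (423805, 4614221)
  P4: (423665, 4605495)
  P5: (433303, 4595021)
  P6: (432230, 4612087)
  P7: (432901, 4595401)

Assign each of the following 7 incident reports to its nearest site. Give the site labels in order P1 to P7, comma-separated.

Slate, Green, Green, Green, Teal, Green, Teal

P1 → Slate (d²=37089725.00)
P2 → Green (d²=25497613.00)
P3 → Green (d²=50453125.00)
P4 → Green (d²=14883401.00)
P5 → Teal (d²=27700532.00)
P6 → Green (d²=48330356.00)
P7 → Teal (d²=22294480.00)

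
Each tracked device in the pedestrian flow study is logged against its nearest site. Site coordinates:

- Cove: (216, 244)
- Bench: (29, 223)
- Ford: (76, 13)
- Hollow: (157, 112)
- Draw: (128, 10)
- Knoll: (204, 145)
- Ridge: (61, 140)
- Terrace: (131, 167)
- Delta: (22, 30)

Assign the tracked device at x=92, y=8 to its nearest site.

Ford

Squared distances to each site:
Cove: 71072.000; Bench: 50194.000; Ford: 281.000; Hollow: 15041.000; Draw: 1300.000; Knoll: 31313.000; Ridge: 18385.000; Terrace: 26802.000; Delta: 5384.000.
Minimum at Ford.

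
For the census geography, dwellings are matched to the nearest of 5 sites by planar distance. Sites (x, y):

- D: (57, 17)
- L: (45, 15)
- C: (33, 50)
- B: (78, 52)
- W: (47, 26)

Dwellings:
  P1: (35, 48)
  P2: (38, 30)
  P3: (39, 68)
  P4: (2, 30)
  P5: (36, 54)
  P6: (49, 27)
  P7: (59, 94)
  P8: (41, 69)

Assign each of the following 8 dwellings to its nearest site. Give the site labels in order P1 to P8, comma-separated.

C, W, C, C, C, W, B, C

P1 → C (d²=8.00)
P2 → W (d²=97.00)
P3 → C (d²=360.00)
P4 → C (d²=1361.00)
P5 → C (d²=25.00)
P6 → W (d²=5.00)
P7 → B (d²=2125.00)
P8 → C (d²=425.00)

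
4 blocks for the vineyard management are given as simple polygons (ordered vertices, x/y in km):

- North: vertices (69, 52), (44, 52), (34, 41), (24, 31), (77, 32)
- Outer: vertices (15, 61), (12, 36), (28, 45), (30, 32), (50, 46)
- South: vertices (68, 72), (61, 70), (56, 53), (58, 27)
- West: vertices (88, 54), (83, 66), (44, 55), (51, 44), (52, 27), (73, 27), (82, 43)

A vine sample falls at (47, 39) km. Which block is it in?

Cast a ray rightward from (47, 39). For each polygon, the edges (by vertex number in listed order) whose endpoints lie on opposite sides of y = 39, where each meets that height, and whether that is right or left of the point:
North: 3–4 at x≈32.0 (left), 5–1 at x≈74.2 (right) → 1 crossing.
Outer: 1–2 at x≈12.4 (left), 2–3 at x≈17.3 (left), 3–4 at x≈28.9 (left), 4–5 at x≈40.0 (left) → 0 crossings.
South: 3–4 at x≈57.1 (right), 4–1 at x≈60.7 (right) → 2 crossings.
West: 4–5 at x≈51.3 (right), 6–7 at x≈79.8 (right) → 2 crossings.
Only North has an odd count, so the point is inside North.

North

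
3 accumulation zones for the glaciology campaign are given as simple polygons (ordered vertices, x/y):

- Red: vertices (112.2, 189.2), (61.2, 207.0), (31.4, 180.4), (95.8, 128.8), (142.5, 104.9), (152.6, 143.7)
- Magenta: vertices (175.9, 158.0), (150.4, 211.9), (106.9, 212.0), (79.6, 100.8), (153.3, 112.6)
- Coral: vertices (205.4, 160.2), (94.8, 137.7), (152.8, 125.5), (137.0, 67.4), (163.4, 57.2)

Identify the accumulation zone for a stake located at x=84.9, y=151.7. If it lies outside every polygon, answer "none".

Cast a ray rightward from (84.9, 151.7). For each polygon, the edges (by vertex number in listed order) whose endpoints lie on opposite sides of y = 151.7, where each meets that height, and whether that is right or left of the point:
Red: 3–4 at x≈67.22 (left), 6–1 at x≈145.50 (right) → 1 crossing.
Magenta: 3–4 at x≈92.10 (right), 5–1 at x≈172.76 (right) → 2 crossings.
Coral: 1–2 at x≈163.62 (right), 5–1 at x≈201.93 (right) → 2 crossings.
Only Red has an odd count, so the point is inside Red.

Red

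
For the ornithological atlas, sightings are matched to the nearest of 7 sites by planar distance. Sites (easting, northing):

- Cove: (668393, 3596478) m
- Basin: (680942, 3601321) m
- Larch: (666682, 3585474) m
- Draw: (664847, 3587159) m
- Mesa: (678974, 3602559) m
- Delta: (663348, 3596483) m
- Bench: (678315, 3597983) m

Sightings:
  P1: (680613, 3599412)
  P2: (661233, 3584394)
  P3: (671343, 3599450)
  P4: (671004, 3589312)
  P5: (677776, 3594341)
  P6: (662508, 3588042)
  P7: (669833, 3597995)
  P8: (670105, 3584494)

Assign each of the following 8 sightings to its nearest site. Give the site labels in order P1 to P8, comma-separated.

Basin, Draw, Cove, Larch, Bench, Draw, Cove, Larch

P1 → Basin (d²=3752522.00)
P2 → Draw (d²=20706221.00)
P3 → Cove (d²=17535284.00)
P4 → Larch (d²=33409928.00)
P5 → Bench (d²=13554685.00)
P6 → Draw (d²=6250610.00)
P7 → Cove (d²=4374889.00)
P8 → Larch (d²=12677329.00)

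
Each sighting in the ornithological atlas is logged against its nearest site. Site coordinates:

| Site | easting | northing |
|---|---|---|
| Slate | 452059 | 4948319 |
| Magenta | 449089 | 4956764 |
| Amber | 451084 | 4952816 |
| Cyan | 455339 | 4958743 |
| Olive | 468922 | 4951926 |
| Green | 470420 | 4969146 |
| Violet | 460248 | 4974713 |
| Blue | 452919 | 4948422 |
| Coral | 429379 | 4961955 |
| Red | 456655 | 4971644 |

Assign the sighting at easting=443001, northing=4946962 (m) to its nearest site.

Squared distances to each site:
Slate: 83888813.000; Magenta: 133142948.000; Amber: 99604205.000; Cyan: 291018205.000; Olive: 696539537.000; Green: 1243931417.000; Violet: 1067577010.000; Blue: 100498324.000; Coral: 410348933.000; Red: 795632840.000.
Minimum at Slate.

Slate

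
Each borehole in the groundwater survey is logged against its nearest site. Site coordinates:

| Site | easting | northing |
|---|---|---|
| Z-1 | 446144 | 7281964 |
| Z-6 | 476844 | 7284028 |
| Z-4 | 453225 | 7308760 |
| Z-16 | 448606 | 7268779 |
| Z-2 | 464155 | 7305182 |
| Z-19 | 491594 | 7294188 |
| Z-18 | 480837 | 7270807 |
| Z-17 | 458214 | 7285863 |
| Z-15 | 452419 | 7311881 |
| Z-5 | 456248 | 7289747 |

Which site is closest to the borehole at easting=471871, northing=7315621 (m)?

Squared distances to each site:
Z-1: 1794672178.000; Z-6: 1022848378.000; Z-4: 394746637.000; Z-16: 2735433189.000; Z-2: 168509377.000; Z-19: 848370218.000; Z-18: 2088683752.000; Z-17: 1072052213.000; Z-15: 392367904.000; Z-5: 913542005.000.
Minimum at Z-2.

Z-2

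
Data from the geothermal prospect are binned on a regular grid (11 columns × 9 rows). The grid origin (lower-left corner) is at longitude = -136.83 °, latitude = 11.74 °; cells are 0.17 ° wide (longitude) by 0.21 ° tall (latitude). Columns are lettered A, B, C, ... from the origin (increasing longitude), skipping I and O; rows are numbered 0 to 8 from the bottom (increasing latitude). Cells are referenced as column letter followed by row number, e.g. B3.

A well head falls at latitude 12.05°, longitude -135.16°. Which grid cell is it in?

K1

Column index: ⌊(-135.16 − -136.83) / 0.17⌋ = ⌊9.824⌋ = 9 → column K
Row offset from origin: ⌊(12.05 − 11.74) / 0.21⌋ = ⌊1.476⌋ = 1 → row 1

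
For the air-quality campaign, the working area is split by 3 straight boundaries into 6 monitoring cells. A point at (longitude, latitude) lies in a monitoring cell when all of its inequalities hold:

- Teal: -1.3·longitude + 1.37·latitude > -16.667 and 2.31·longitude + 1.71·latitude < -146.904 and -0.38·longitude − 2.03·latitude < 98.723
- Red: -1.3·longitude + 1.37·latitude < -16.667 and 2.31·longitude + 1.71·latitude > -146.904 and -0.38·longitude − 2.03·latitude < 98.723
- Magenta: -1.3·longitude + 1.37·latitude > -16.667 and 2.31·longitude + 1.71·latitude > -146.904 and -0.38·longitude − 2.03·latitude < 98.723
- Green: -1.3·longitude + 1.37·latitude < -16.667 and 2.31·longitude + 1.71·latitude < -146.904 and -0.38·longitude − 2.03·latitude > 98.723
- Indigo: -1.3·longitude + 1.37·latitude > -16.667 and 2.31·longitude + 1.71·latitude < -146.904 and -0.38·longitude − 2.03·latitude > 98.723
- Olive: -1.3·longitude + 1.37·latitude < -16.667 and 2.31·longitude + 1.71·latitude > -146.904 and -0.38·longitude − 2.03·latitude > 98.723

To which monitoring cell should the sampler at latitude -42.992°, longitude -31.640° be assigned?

-1.3·-31.640 + 1.37·-42.992 = -17.767, which is < -16.667
2.31·-31.640 + 1.71·-42.992 = -146.605, which is > -146.904
-0.38·-31.640 − 2.03·-42.992 = 99.297, which is > 98.723
This sign pattern matches Olive.

Olive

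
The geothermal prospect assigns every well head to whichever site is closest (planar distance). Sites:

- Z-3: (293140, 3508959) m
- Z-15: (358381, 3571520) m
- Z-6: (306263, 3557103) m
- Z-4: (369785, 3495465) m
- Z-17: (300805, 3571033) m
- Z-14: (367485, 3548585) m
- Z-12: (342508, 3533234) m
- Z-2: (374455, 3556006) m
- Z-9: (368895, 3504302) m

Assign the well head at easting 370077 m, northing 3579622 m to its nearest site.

Squared distances to each site:
Z-3: 10912561538.000; Z-15: 202438820.000; Z-6: 4579331957.000; Z-4: 7082485913.000; Z-17: 4872380905.000; Z-14: 970013833.000; Z-12: 2911896305.000; Z-2: 576882340.000; Z-9: 5674499524.000.
Minimum at Z-15.

Z-15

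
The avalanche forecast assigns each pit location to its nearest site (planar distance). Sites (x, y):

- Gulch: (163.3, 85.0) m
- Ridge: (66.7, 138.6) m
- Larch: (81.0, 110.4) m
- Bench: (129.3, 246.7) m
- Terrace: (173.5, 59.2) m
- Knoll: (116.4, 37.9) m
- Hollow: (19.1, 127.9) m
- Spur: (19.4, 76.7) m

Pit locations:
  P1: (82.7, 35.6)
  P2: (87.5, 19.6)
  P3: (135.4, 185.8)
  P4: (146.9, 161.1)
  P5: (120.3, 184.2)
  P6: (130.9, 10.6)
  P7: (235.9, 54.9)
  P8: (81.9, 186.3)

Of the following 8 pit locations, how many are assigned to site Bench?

P1 → Knoll
P2 → Knoll
P3 → Bench
P4 → Gulch
P5 → Bench
P6 → Knoll
P7 → Terrace
P8 → Ridge
2 of the 8 go to Bench.

2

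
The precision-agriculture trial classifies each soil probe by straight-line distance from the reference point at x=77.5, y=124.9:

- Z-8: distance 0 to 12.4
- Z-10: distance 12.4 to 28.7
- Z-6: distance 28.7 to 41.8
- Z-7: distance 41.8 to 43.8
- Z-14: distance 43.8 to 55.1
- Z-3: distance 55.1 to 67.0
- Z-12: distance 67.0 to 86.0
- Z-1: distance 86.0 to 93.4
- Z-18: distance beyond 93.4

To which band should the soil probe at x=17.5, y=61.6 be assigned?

Z-1

Distance = √((17.5−77.5)² + (61.6−124.9)²) = √(3600.000 + 4006.890) = 87.217.
86.0 ≤ 87.217 < 93.4 → Z-1.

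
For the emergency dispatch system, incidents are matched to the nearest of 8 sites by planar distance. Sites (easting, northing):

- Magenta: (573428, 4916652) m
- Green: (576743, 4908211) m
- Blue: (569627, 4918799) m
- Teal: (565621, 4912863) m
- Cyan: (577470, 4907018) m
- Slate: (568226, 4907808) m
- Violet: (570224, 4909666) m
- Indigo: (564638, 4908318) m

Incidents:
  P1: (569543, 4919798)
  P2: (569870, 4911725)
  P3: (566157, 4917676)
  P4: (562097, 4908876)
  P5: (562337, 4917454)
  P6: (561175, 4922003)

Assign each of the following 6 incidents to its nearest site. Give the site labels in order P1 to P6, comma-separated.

P1 → Blue (d²=1005057.00)
P2 → Violet (d²=4364797.00)
P3 → Blue (d²=13302029.00)
P4 → Indigo (d²=6768045.00)
P5 → Teal (d²=31861937.00)
P6 → Blue (d²=81701920.00)

Blue, Violet, Blue, Indigo, Teal, Blue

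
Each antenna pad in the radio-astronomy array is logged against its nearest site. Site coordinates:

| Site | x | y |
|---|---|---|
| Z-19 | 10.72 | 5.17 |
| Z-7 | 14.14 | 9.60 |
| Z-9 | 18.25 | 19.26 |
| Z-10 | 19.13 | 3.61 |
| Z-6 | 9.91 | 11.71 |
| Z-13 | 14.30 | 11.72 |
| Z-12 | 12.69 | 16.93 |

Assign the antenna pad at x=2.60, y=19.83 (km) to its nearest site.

Z-12

Squared distances to each site:
Z-19: 280.850; Z-7: 237.825; Z-9: 245.247; Z-10: 536.329; Z-6: 119.370; Z-13: 202.662; Z-12: 110.218.
Minimum at Z-12.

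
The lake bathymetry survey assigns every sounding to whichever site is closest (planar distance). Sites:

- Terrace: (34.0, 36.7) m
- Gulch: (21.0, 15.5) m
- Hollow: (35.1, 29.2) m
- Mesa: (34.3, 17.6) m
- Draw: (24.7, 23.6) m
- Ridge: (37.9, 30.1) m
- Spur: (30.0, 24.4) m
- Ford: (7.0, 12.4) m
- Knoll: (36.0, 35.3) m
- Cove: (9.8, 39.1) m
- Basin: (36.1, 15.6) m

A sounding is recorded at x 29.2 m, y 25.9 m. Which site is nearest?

Spur

Squared distances to each site:
Terrace: 139.680; Gulch: 175.400; Hollow: 45.700; Mesa: 94.900; Draw: 25.540; Ridge: 93.330; Spur: 2.890; Ford: 675.090; Knoll: 134.600; Cove: 550.600; Basin: 153.700.
Minimum at Spur.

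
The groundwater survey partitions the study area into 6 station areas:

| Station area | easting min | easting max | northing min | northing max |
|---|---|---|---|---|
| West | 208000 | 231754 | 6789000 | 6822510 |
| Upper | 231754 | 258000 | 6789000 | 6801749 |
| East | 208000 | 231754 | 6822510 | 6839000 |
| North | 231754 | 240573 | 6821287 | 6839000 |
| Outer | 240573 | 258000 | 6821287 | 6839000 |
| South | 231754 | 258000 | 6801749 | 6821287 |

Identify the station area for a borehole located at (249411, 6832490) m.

The point has easting = 249411 and northing = 6832490.
Only Outer satisfies 240573 ≤ easting ≤ 258000 and 6821287 ≤ northing ≤ 6839000.

Outer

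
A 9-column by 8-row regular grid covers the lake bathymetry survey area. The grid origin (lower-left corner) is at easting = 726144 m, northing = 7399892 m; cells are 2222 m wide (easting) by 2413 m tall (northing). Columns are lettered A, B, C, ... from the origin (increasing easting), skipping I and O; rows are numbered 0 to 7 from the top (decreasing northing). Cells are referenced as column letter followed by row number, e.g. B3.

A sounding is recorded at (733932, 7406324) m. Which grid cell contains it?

Column index: ⌊(733932 − 726144) / 2222⌋ = ⌊3.505⌋ = 3 → column D
Row offset from origin: ⌊(7406324 − 7399892) / 2413⌋ = ⌊2.666⌋ = 2 → row 5 (counted from top)

D5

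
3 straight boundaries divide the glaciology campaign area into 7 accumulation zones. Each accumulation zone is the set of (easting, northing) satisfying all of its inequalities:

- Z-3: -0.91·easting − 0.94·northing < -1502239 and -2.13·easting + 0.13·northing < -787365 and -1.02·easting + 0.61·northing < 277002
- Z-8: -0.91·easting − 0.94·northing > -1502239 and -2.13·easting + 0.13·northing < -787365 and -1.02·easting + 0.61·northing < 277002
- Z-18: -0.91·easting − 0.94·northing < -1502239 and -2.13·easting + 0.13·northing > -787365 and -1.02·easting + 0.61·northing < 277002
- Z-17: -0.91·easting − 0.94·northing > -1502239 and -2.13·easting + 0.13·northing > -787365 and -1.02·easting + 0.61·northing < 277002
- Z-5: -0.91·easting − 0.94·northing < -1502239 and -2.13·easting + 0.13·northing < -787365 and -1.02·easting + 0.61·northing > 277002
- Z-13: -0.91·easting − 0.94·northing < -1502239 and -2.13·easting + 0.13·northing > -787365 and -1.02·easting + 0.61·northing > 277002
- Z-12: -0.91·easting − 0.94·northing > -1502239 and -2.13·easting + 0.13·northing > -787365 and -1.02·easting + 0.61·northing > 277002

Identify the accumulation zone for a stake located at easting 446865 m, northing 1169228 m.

-0.91·446865 − 0.94·1169228 = -1505721.470, which is < -1502239
-2.13·446865 + 0.13·1169228 = -799822.810, which is < -787365
-1.02·446865 + 0.61·1169228 = 257426.780, which is < 277002
This sign pattern matches Z-3.

Z-3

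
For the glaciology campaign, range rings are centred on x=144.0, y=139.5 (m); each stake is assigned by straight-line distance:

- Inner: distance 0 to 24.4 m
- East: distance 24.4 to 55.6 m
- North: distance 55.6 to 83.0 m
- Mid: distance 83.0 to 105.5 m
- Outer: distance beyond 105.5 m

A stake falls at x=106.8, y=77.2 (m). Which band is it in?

Distance = √((106.8−144.0)² + (77.2−139.5)²) = √(1383.840 + 3881.290) = 72.561 m.
55.6 ≤ 72.561 < 83.0 → North.

North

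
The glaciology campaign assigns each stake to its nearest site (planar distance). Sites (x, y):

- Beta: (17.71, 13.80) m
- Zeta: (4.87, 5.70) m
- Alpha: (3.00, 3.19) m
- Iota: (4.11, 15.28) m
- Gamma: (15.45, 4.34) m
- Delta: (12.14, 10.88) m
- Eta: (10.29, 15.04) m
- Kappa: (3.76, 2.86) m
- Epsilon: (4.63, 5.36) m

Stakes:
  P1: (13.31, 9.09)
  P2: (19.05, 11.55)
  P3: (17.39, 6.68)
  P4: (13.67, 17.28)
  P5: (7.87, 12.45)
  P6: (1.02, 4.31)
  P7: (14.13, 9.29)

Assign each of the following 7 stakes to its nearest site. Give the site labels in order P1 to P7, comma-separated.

P1 → Delta (d²=4.57)
P2 → Beta (d²=6.86)
P3 → Gamma (d²=9.24)
P4 → Eta (d²=16.44)
P5 → Eta (d²=12.56)
P6 → Alpha (d²=5.17)
P7 → Delta (d²=6.49)

Delta, Beta, Gamma, Eta, Eta, Alpha, Delta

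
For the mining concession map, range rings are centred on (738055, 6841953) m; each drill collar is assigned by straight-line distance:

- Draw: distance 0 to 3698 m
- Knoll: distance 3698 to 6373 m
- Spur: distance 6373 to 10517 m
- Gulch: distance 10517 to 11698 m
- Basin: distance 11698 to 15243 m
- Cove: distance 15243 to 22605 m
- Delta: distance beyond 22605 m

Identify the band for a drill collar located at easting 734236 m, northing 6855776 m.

Distance = √((734236−738055)² + (6855776−6841953)²) = √(14584761.000 + 191075329.000) = 14340.854 m.
11698 ≤ 14340.854 < 15243 → Basin.

Basin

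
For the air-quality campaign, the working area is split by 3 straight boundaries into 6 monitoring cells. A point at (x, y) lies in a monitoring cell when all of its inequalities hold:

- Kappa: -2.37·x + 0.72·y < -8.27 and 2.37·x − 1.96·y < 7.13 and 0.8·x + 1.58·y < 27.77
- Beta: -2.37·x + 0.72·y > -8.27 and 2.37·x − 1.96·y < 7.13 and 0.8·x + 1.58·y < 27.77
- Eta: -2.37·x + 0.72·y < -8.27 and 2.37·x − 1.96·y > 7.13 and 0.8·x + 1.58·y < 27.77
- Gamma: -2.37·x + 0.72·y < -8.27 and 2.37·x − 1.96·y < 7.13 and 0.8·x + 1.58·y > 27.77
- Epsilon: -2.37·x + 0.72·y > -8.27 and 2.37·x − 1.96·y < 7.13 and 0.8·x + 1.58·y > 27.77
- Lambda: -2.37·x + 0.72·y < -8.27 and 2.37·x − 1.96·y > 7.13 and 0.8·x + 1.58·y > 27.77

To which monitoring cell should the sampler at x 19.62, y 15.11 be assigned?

Lambda

-2.37·19.62 + 0.72·15.11 = -35.620, which is < -8.27
2.37·19.62 − 1.96·15.11 = 16.884, which is > 7.13
0.8·19.62 + 1.58·15.11 = 39.570, which is > 27.77
This sign pattern matches Lambda.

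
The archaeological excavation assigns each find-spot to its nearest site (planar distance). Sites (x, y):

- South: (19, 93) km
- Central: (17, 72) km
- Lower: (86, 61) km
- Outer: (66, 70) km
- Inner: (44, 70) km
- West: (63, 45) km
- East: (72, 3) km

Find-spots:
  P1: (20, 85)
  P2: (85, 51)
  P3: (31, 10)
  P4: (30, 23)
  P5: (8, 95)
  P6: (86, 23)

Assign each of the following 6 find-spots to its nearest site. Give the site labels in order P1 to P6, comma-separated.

P1 → South (d²=65.00)
P2 → Lower (d²=101.00)
P3 → East (d²=1730.00)
P4 → West (d²=1573.00)
P5 → South (d²=125.00)
P6 → East (d²=596.00)

South, Lower, East, West, South, East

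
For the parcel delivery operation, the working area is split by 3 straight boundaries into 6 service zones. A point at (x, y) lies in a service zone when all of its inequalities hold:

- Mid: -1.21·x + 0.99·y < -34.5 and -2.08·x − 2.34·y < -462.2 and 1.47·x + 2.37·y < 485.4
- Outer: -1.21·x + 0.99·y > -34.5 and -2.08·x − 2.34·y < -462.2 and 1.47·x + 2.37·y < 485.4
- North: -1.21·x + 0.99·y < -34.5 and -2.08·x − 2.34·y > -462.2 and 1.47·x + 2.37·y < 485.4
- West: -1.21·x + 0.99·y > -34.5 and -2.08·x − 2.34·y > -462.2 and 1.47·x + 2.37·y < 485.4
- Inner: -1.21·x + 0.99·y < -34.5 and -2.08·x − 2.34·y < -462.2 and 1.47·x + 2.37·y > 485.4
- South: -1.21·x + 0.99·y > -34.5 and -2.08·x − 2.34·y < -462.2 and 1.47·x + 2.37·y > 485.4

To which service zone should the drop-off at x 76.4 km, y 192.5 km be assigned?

-1.21·76.4 + 0.99·192.5 = 98.131, which is > -34.5
-2.08·76.4 − 2.34·192.5 = -609.362, which is < -462.2
1.47·76.4 + 2.37·192.5 = 568.533, which is > 485.4
This sign pattern matches South.

South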